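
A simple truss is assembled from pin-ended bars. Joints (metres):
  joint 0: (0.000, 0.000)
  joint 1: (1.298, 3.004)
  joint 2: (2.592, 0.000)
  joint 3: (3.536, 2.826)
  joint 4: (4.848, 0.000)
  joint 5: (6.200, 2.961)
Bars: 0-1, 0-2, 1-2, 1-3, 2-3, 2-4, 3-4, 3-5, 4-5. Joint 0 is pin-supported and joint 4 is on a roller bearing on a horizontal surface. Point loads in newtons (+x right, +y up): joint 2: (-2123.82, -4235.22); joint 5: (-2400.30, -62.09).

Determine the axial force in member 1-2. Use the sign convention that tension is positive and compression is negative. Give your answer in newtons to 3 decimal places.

3987.902

N=6 nodes, M=9 members, R=3 reactions → 2N=12, M+R=12
member 0 (0-1): L=3.2724, (cx,cy)=(0.3966,0.9180)
member 1 (0-2): L=2.5920, (cx,cy)=(1.0000,0.0000)
member 2 (1-2): L=3.2708, (cx,cy)=(0.3956,-0.9184)
member 3 (1-3): L=2.2451, (cx,cy)=(0.9969,-0.0793)
member 4 (2-3): L=2.9795, (cx,cy)=(0.3168,0.9485)
member 5 (2-4): L=2.2560, (cx,cy)=(1.0000,0.0000)
member 6 (3-4): L=3.1157, (cx,cy)=(0.4211,-0.9070)
member 7 (3-5): L=2.6674, (cx,cy)=(0.9987,0.0506)
member 8 (4-5): L=3.2551, (cx,cy)=(0.4154,0.9097)
solve A·x = −loads:
  F[0-1] = -3725.1209 N (compression)
  F[0-2] = -3046.5629 N (compression)
  F[1-2] = +3987.9021 N (tension)
  F[1-3] = -3064.8831 N (compression)
  F[2-3] = +603.7720 N (tension)
  F[2-4] = +463.6406 N (tension)
  F[3-4] = -1034.9446 N (compression)
  F[3-5] = -2431.2490 N (compression)
  F[4-5] = +67.0111 N (tension)
  Rx@0 = +4524.1200 N
  Ry@0 = +3419.5542 N
  Ry@4 = +877.7558 N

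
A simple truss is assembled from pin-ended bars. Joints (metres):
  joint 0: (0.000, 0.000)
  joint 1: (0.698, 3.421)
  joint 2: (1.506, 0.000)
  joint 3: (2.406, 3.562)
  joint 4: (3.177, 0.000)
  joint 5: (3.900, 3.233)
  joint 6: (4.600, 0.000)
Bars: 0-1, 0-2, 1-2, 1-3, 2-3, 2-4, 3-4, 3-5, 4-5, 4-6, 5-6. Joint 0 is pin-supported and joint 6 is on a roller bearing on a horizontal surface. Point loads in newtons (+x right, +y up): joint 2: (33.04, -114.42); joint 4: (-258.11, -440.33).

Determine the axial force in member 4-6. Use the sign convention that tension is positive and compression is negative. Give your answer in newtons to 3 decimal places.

73.957

N=7 nodes, M=11 members, R=3 reactions → 2N=14, M+R=14
member 0 (0-1): L=3.4915, (cx,cy)=(0.1999,0.9798)
member 1 (0-2): L=1.5060, (cx,cy)=(1.0000,0.0000)
member 2 (1-2): L=3.5151, (cx,cy)=(0.2299,-0.9732)
member 3 (1-3): L=1.7138, (cx,cy)=(0.9966,0.0823)
member 4 (2-3): L=3.6739, (cx,cy)=(0.2450,0.9695)
member 5 (2-4): L=1.6710, (cx,cy)=(1.0000,0.0000)
member 6 (3-4): L=3.6445, (cx,cy)=(0.2116,-0.9774)
member 7 (3-5): L=1.5298, (cx,cy)=(0.9766,-0.2151)
member 8 (4-5): L=3.3129, (cx,cy)=(0.2182,0.9759)
member 9 (4-6): L=1.4230, (cx,cy)=(1.0000,0.0000)
member 10 (5-6): L=3.3079, (cx,cy)=(0.2116,-0.9774)
solve A·x = −loads:
  F[0-1] = -217.5670 N (compression)
  F[0-2] = -181.5751 N (compression)
  F[1-2] = +211.2323 N (tension)
  F[1-3] = -92.3627 N (compression)
  F[2-3] = -94.0208 N (compression)
  F[2-4] = -143.0283 N (compression)
  F[3-4] = +133.3265 N (tension)
  F[3-5] = -146.7204 N (compression)
  F[4-5] = +317.6787 N (tension)
  F[4-6] = +73.9568 N (tension)
  F[5-6] = -349.4898 N (compression)
  Rx@0 = +225.0700 N
  Ry@0 = +213.1750 N
  Ry@6 = +341.5750 N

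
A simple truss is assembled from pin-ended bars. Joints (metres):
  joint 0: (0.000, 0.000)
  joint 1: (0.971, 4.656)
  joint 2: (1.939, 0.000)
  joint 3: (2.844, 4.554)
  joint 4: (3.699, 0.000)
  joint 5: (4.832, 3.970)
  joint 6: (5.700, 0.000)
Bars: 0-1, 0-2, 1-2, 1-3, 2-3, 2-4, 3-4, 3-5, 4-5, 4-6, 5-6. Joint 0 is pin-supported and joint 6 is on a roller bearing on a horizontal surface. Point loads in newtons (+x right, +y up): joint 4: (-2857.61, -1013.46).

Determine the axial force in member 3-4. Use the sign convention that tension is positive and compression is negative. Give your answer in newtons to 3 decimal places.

N=7 nodes, M=11 members, R=3 reactions → 2N=14, M+R=14
member 0 (0-1): L=4.7562, (cx,cy)=(0.2042,0.9789)
member 1 (0-2): L=1.9390, (cx,cy)=(1.0000,0.0000)
member 2 (1-2): L=4.7556, (cx,cy)=(0.2036,-0.9791)
member 3 (1-3): L=1.8758, (cx,cy)=(0.9985,-0.0544)
member 4 (2-3): L=4.6431, (cx,cy)=(0.1949,0.9808)
member 5 (2-4): L=1.7600, (cx,cy)=(1.0000,0.0000)
member 6 (3-4): L=4.6336, (cx,cy)=(0.1845,-0.9828)
member 7 (3-5): L=2.0720, (cx,cy)=(0.9595,-0.2819)
member 8 (4-5): L=4.1285, (cx,cy)=(0.2744,0.9616)
member 9 (4-6): L=2.0010, (cx,cy)=(1.0000,0.0000)
member 10 (5-6): L=4.0638, (cx,cy)=(0.2136,-0.9769)
solve A·x = −loads:
  F[0-1] = -363.4323 N (compression)
  F[0-2] = -2783.4132 N (compression)
  F[1-2] = +371.7212 N (tension)
  F[1-3] = -150.0831 N (compression)
  F[2-3] = -371.0557 N (compression)
  F[2-4] = -2635.4247 N (compression)
  F[3-4] = +453.4110 N (tension)
  F[3-5] = -318.7740 N (compression)
  F[4-5] = +590.5067 N (tension)
  F[4-6] = +143.7955 N (tension)
  F[5-6] = -673.2184 N (compression)
  Rx@0 = +2857.6100 N
  Ry@0 = +355.7778 N
  Ry@6 = +657.6822 N

453.411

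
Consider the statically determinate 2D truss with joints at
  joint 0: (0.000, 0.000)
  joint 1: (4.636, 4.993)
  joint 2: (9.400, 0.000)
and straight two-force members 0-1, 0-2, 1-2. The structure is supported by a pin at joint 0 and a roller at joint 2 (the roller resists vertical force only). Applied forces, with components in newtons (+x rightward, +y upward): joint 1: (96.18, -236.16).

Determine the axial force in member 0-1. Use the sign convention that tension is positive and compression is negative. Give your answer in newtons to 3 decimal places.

N=3 nodes, M=3 members, R=3 reactions → 2N=6, M+R=6
member 0 (0-1): L=6.8134, (cx,cy)=(0.6804,0.7328)
member 1 (0-2): L=9.4000, (cx,cy)=(1.0000,0.0000)
member 2 (1-2): L=6.9011, (cx,cy)=(0.6903,-0.7235)
solve A·x = −loads:
  F[0-1] = -93.6110 N (compression)
  F[0-2] = +159.8750 N (tension)
  F[1-2] = -231.5953 N (compression)
  Rx@0 = -96.1800 N
  Ry@0 = +68.5999 N
  Ry@2 = +167.5601 N

-93.611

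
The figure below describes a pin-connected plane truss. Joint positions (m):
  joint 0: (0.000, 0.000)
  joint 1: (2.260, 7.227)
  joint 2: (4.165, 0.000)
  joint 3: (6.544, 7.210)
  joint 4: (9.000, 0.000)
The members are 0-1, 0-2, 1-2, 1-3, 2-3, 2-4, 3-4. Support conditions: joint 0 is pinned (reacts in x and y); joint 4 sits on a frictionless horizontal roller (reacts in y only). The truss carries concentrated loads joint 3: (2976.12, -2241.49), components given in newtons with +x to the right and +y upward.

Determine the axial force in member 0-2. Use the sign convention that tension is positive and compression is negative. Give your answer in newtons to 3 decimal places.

N=5 nodes, M=7 members, R=3 reactions → 2N=10, M+R=10
member 0 (0-1): L=7.5721, (cx,cy)=(0.2985,0.9544)
member 1 (0-2): L=4.1650, (cx,cy)=(1.0000,0.0000)
member 2 (1-2): L=7.4739, (cx,cy)=(0.2549,-0.9670)
member 3 (1-3): L=4.2840, (cx,cy)=(1.0000,-0.0040)
member 4 (2-3): L=7.5923, (cx,cy)=(0.3133,0.9496)
member 5 (2-4): L=4.8350, (cx,cy)=(1.0000,0.0000)
member 6 (3-4): L=7.6168, (cx,cy)=(0.3224,-0.9466)
solve A·x = −loads:
  F[0-1] = +1857.1728 N (tension)
  F[0-2] = +2421.8227 N (tension)
  F[1-2] = -1837.2671 N (compression)
  F[1-3] = +1022.6035 N (tension)
  F[2-3] = +1870.7955 N (tension)
  F[2-4] = +1367.3261 N (tension)
  F[3-4] = -4240.5068 N (compression)
  Rx@0 = -2976.1200 N
  Ry@0 = -1772.5251 N
  Ry@4 = +4014.0151 N

2421.823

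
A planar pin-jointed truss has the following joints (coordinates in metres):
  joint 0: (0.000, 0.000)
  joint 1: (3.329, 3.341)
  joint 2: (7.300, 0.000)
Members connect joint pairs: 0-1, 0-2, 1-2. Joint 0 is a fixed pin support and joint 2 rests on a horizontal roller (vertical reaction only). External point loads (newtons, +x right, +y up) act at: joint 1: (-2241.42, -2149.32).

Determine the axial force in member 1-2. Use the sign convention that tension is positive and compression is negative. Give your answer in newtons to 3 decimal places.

70.961

N=3 nodes, M=3 members, R=3 reactions → 2N=6, M+R=6
member 0 (0-1): L=4.7164, (cx,cy)=(0.7058,0.7084)
member 1 (0-2): L=7.3000, (cx,cy)=(1.0000,0.0000)
member 2 (1-2): L=5.1895, (cx,cy)=(0.7652,-0.6438)
solve A·x = −loads:
  F[0-1] = -3098.6356 N (compression)
  F[0-2] = -54.2992 N (compression)
  F[1-2] = +70.9612 N (tension)
  Rx@0 = +2241.4200 N
  Ry@0 = +2195.0046 N
  Ry@2 = -45.6846 N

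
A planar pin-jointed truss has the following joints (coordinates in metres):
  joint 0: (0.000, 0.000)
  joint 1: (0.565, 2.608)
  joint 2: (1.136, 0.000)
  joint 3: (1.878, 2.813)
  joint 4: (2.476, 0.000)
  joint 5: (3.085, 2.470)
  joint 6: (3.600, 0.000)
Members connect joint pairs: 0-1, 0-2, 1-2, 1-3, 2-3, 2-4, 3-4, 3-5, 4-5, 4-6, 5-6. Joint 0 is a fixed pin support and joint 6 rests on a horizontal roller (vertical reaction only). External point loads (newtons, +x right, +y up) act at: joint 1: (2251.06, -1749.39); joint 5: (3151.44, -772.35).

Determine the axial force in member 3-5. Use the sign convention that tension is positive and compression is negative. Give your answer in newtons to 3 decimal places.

N=7 nodes, M=11 members, R=3 reactions → 2N=14, M+R=14
member 0 (0-1): L=2.6685, (cx,cy)=(0.2117,0.9773)
member 1 (0-2): L=1.1360, (cx,cy)=(1.0000,0.0000)
member 2 (1-2): L=2.6698, (cx,cy)=(0.2139,-0.9769)
member 3 (1-3): L=1.3289, (cx,cy)=(0.9880,0.1543)
member 4 (2-3): L=2.9092, (cx,cy)=(0.2551,0.9669)
member 5 (2-4): L=1.3400, (cx,cy)=(1.0000,0.0000)
member 6 (3-4): L=2.8759, (cx,cy)=(0.2079,-0.9781)
member 7 (3-5): L=1.2548, (cx,cy)=(0.9619,-0.2734)
member 8 (4-5): L=2.5440, (cx,cy)=(0.2394,0.9709)
member 9 (4-6): L=1.1240, (cx,cy)=(1.0000,0.0000)
member 10 (5-6): L=2.5231, (cx,cy)=(0.2041,-0.9789)
solve A·x = −loads:
  F[0-1] = +2258.8970 N (tension)
  F[0-2] = +4924.2249 N (tension)
  F[1-2] = -4190.8893 N (compression)
  F[1-3] = -887.0742 N (compression)
  F[2-3] = +4233.9433 N (tension)
  F[2-4] = +2948.0219 N (tension)
  F[3-4] = -4368.5057 N (compression)
  F[3-5] = +1155.8159 N (tension)
  F[4-5] = +4400.9841 N (tension)
  F[4-6] = +986.0945 N (tension)
  F[5-6] = -4831.1317 N (compression)
  Rx@0 = -5402.5000 N
  Ry@0 = -2207.6840 N
  Ry@6 = +4729.4240 N

1155.816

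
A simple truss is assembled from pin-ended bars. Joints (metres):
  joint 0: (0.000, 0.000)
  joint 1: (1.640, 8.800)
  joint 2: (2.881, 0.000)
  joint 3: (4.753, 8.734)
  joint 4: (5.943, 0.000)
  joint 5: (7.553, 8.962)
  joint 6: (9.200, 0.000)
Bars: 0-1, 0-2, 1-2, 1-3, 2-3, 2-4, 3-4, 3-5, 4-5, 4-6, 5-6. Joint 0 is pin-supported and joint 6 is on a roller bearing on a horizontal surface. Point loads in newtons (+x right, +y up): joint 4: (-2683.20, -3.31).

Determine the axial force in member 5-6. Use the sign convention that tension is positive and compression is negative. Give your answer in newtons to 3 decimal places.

N=7 nodes, M=11 members, R=3 reactions → 2N=14, M+R=14
member 0 (0-1): L=8.9515, (cx,cy)=(0.1832,0.9831)
member 1 (0-2): L=2.8810, (cx,cy)=(1.0000,0.0000)
member 2 (1-2): L=8.8871, (cx,cy)=(0.1396,-0.9902)
member 3 (1-3): L=3.1137, (cx,cy)=(0.9998,-0.0212)
member 4 (2-3): L=8.9324, (cx,cy)=(0.2096,0.9778)
member 5 (2-4): L=3.0620, (cx,cy)=(1.0000,0.0000)
member 6 (3-4): L=8.8147, (cx,cy)=(0.1350,-0.9908)
member 7 (3-5): L=2.8093, (cx,cy)=(0.9967,0.0812)
member 8 (4-5): L=9.1055, (cx,cy)=(0.1768,0.9842)
member 9 (4-6): L=3.2570, (cx,cy)=(1.0000,0.0000)
member 10 (5-6): L=9.1121, (cx,cy)=(0.1807,-0.9835)
solve A·x = −loads:
  F[0-1] = -1.1920 N (compression)
  F[0-2] = -2682.9816 N (compression)
  F[1-2] = +1.1916 N (tension)
  F[1-3] = -0.3849 N (compression)
  F[2-3] = -1.2068 N (compression)
  F[2-4] = -2682.5623 N (compression)
  F[3-4] = +1.1178 N (tension)
  F[3-5] = -0.7912 N (compression)
  F[4-5] = +2.2377 N (tension)
  F[4-6] = +0.3929 N (tension)
  F[5-6] = -2.1740 N (compression)
  Rx@0 = +2683.2000 N
  Ry@0 = +1.1718 N
  Ry@6 = +2.1382 N

-2.174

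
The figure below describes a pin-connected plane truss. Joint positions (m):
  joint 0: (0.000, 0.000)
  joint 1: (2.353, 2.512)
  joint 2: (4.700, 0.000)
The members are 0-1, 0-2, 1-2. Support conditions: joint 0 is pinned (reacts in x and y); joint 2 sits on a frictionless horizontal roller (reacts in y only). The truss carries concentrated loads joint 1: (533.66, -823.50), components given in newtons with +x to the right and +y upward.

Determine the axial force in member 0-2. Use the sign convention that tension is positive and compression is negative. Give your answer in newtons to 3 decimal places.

N=3 nodes, M=3 members, R=3 reactions → 2N=6, M+R=6
member 0 (0-1): L=3.4419, (cx,cy)=(0.6836,0.7298)
member 1 (0-2): L=4.7000, (cx,cy)=(1.0000,0.0000)
member 2 (1-2): L=3.4378, (cx,cy)=(0.6827,-0.7307)
solve A·x = −loads:
  F[0-1] = -172.6438 N (compression)
  F[0-2] = +651.6848 N (tension)
  F[1-2] = -954.5675 N (compression)
  Rx@0 = -533.6600 N
  Ry@0 = +126.0001 N
  Ry@2 = +697.4999 N

651.685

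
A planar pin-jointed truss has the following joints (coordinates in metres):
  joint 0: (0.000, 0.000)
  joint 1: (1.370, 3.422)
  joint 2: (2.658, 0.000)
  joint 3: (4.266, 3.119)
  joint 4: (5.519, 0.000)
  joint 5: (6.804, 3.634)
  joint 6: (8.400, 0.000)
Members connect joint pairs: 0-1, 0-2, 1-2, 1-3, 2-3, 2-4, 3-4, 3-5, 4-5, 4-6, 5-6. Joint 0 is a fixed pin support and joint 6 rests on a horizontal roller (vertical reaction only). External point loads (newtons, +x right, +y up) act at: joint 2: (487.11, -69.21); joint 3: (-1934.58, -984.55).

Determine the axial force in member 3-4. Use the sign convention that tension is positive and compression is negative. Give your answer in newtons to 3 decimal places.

N=7 nodes, M=11 members, R=3 reactions → 2N=14, M+R=14
member 0 (0-1): L=3.6861, (cx,cy)=(0.3717,0.9284)
member 1 (0-2): L=2.6580, (cx,cy)=(1.0000,0.0000)
member 2 (1-2): L=3.6564, (cx,cy)=(0.3523,-0.9359)
member 3 (1-3): L=2.9118, (cx,cy)=(0.9946,-0.1041)
member 4 (2-3): L=3.5091, (cx,cy)=(0.4582,0.8888)
member 5 (2-4): L=2.8610, (cx,cy)=(1.0000,0.0000)
member 6 (3-4): L=3.3613, (cx,cy)=(0.3728,-0.9279)
member 7 (3-5): L=2.5897, (cx,cy)=(0.9800,0.1989)
member 8 (4-5): L=3.8545, (cx,cy)=(0.3334,0.9428)
member 9 (4-6): L=2.8810, (cx,cy)=(1.0000,0.0000)
member 10 (5-6): L=3.9690, (cx,cy)=(0.4021,-0.9156)
solve A·x = −loads:
  F[0-1] = -1346.6449 N (compression)
  F[0-2] = -946.9607 N (compression)
  F[1-2] = +1448.8081 N (tension)
  F[1-3] = -1016.3874 N (compression)
  F[2-3] = -1447.6683 N (compression)
  F[2-4] = -260.3362 N (compression)
  F[3-4] = +248.3585 N (tension)
  F[3-5] = +171.1732 N (tension)
  F[4-5] = -244.4407 N (compression)
  F[4-6] = -86.2636 N (compression)
  F[5-6] = +214.5253 N (tension)
  Rx@0 = +1447.4700 N
  Ry@0 = +1250.1772 N
  Ry@6 = -196.4172 N

248.358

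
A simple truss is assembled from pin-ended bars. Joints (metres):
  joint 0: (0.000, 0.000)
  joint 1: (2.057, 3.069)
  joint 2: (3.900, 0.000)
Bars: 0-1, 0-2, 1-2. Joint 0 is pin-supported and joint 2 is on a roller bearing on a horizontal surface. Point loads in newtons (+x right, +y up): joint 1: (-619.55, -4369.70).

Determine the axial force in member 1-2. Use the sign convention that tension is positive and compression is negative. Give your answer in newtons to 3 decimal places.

N=3 nodes, M=3 members, R=3 reactions → 2N=6, M+R=6
member 0 (0-1): L=3.6946, (cx,cy)=(0.5568,0.8307)
member 1 (0-2): L=3.9000, (cx,cy)=(1.0000,0.0000)
member 2 (1-2): L=3.5799, (cx,cy)=(0.5148,-0.8573)
solve A·x = −loads:
  F[0-1] = -3072.8093 N (compression)
  F[0-2] = +1091.2665 N (tension)
  F[1-2] = -2119.6869 N (compression)
  Rx@0 = +619.5500 N
  Ry@0 = +2552.5016 N
  Ry@2 = +1817.1984 N

-2119.687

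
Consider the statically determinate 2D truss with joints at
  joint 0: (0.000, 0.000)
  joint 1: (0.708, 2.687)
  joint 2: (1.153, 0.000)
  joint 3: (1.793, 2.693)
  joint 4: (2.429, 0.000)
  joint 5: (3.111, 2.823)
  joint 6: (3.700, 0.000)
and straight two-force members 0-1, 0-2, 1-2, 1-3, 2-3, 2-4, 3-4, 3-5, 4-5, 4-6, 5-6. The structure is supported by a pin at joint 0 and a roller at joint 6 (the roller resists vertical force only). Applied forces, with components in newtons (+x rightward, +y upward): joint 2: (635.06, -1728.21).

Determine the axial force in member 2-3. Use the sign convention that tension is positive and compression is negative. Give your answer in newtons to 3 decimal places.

N=7 nodes, M=11 members, R=3 reactions → 2N=14, M+R=14
member 0 (0-1): L=2.7787, (cx,cy)=(0.2548,0.9670)
member 1 (0-2): L=1.1530, (cx,cy)=(1.0000,0.0000)
member 2 (1-2): L=2.7236, (cx,cy)=(0.1634,-0.9866)
member 3 (1-3): L=1.0850, (cx,cy)=(1.0000,0.0055)
member 4 (2-3): L=2.7680, (cx,cy)=(0.2312,0.9729)
member 5 (2-4): L=1.2760, (cx,cy)=(1.0000,0.0000)
member 6 (3-4): L=2.7671, (cx,cy)=(0.2298,-0.9732)
member 7 (3-5): L=1.3244, (cx,cy)=(0.9952,0.0982)
member 8 (4-5): L=2.9042, (cx,cy)=(0.2348,0.9720)
member 9 (4-6): L=1.2710, (cx,cy)=(1.0000,0.0000)
member 10 (5-6): L=2.8838, (cx,cy)=(0.2042,-0.9789)
solve A·x = −loads:
  F[0-1] = -1230.2671 N (compression)
  F[0-2] = +948.5252 N (tension)
  F[1-2] = +1203.0079 N (tension)
  F[1-3] = -510.0285 N (compression)
  F[2-3] = +556.4460 N (tension)
  F[2-4] = +381.3629 N (tension)
  F[3-4] = -578.5363 N (compression)
  F[3-5] = -249.5946 N (compression)
  F[4-5] = +579.2452 N (tension)
  F[4-6] = +112.3643 N (tension)
  F[5-6] = -550.1448 N (compression)
  Rx@0 = -635.0600 N
  Ry@0 = +1189.6624 N
  Ry@6 = +538.5476 N

556.446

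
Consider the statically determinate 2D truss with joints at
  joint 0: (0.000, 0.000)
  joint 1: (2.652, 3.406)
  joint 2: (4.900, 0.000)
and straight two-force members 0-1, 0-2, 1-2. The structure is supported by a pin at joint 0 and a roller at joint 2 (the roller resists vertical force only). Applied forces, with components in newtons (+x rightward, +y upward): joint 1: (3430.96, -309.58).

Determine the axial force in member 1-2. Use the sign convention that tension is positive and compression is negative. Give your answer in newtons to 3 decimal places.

-3058.237

N=3 nodes, M=3 members, R=3 reactions → 2N=6, M+R=6
member 0 (0-1): L=4.3167, (cx,cy)=(0.6144,0.7890)
member 1 (0-2): L=4.9000, (cx,cy)=(1.0000,0.0000)
member 2 (1-2): L=4.0810, (cx,cy)=(0.5508,-0.8346)
solve A·x = −loads:
  F[0-1] = +2842.5356 N (tension)
  F[0-2] = +1684.6269 N (tension)
  F[1-2] = -3058.2370 N (compression)
  Rx@0 = -3430.9600 N
  Ry@0 = -2242.8396 N
  Ry@2 = +2552.4196 N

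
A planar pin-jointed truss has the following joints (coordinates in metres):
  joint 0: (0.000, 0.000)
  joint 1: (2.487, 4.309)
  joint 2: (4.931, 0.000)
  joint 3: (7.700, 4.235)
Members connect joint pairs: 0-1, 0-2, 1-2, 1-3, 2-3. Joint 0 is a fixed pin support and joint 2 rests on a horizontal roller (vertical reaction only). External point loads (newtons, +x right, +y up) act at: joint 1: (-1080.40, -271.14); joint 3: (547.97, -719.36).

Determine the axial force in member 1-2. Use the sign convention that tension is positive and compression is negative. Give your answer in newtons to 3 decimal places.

-93.741

N=4 nodes, M=5 members, R=3 reactions → 2N=8, M+R=8
member 0 (0-1): L=4.9752, (cx,cy)=(0.4999,0.8661)
member 1 (0-2): L=4.9310, (cx,cy)=(1.0000,0.0000)
member 2 (1-2): L=4.9538, (cx,cy)=(0.4934,-0.8698)
member 3 (1-3): L=5.2135, (cx,cy)=(0.9999,-0.0142)
member 4 (2-3): L=5.0599, (cx,cy)=(0.5472,0.8370)
solve A·x = −loads:
  F[0-1] = -235.4521 N (compression)
  F[0-2] = -414.7324 N (compression)
  F[1-2] = -93.7407 N (compression)
  F[1-3] = +1009.0514 N (tension)
  F[2-3] = -842.3660 N (compression)
  Rx@0 = +532.4300 N
  Ry@0 = +203.9239 N
  Ry@2 = +786.5761 N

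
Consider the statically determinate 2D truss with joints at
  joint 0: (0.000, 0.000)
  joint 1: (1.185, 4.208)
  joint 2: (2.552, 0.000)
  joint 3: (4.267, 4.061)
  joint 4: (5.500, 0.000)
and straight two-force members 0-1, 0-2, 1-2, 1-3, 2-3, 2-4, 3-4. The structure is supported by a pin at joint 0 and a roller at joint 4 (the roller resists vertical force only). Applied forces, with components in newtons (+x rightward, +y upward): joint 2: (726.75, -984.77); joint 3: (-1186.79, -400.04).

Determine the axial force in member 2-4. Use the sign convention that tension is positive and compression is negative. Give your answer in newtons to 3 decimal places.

N=5 nodes, M=7 members, R=3 reactions → 2N=10, M+R=10
member 0 (0-1): L=4.3717, (cx,cy)=(0.2711,0.9626)
member 1 (0-2): L=2.5520, (cx,cy)=(1.0000,0.0000)
member 2 (1-2): L=4.4245, (cx,cy)=(0.3090,-0.9511)
member 3 (1-3): L=3.0855, (cx,cy)=(0.9989,-0.0476)
member 4 (2-3): L=4.4083, (cx,cy)=(0.3890,0.9212)
member 5 (2-4): L=2.9480, (cx,cy)=(1.0000,0.0000)
member 6 (3-4): L=4.2441, (cx,cy)=(0.2905,-0.9569)
solve A·x = −loads:
  F[0-1] = -1551.9019 N (compression)
  F[0-2] = -39.3760 N (compression)
  F[1-2] = +1616.7943 N (tension)
  F[1-3] = -921.2404 N (compression)
  F[2-3] = -600.2046 N (compression)
  F[2-4] = -33.0918 N (compression)
  F[3-4] = +113.9039 N (tension)
  Rx@0 = +460.0400 N
  Ry@0 = +1493.8010 N
  Ry@4 = -108.9910 N

-33.092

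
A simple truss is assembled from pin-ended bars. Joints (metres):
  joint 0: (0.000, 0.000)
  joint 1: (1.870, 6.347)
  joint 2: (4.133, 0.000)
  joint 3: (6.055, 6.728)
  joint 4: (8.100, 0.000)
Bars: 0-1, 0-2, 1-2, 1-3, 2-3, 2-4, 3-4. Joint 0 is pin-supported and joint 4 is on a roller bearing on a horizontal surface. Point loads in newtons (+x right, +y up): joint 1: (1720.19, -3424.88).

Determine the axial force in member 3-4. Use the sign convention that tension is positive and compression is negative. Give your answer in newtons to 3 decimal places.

N=5 nodes, M=7 members, R=3 reactions → 2N=10, M+R=10
member 0 (0-1): L=6.6167, (cx,cy)=(0.2826,0.9592)
member 1 (0-2): L=4.1330, (cx,cy)=(1.0000,0.0000)
member 2 (1-2): L=6.7384, (cx,cy)=(0.3358,-0.9419)
member 3 (1-3): L=4.2023, (cx,cy)=(0.9959,0.0907)
member 4 (2-3): L=6.9971, (cx,cy)=(0.2747,0.9615)
member 5 (2-4): L=3.9670, (cx,cy)=(1.0000,0.0000)
member 6 (3-4): L=7.0319, (cx,cy)=(0.2908,-0.9568)
solve A·x = −loads:
  F[0-1] = -1340.9577 N (compression)
  F[0-2] = +2099.1665 N (tension)
  F[1-2] = -2395.5885 N (compression)
  F[1-3] = -1299.9907 N (compression)
  F[2-3] = +2346.7192 N (tension)
  F[2-4] = +650.0319 N (tension)
  F[3-4] = -2235.1968 N (compression)
  Rx@0 = -1720.1900 N
  Ry@0 = +1286.2909 N
  Ry@4 = +2138.5891 N

-2235.197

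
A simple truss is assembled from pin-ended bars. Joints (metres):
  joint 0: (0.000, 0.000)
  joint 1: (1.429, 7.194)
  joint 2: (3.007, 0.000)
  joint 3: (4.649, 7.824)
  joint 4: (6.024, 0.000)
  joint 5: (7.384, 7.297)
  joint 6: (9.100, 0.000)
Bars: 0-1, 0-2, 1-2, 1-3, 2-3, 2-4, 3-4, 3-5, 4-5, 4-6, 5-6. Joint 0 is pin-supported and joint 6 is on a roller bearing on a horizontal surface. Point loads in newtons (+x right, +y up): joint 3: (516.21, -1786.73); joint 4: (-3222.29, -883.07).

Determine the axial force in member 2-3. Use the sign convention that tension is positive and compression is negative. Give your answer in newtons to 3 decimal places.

N=7 nodes, M=11 members, R=3 reactions → 2N=14, M+R=14
member 0 (0-1): L=7.3346, (cx,cy)=(0.1948,0.9808)
member 1 (0-2): L=3.0070, (cx,cy)=(1.0000,0.0000)
member 2 (1-2): L=7.3650, (cx,cy)=(0.2143,-0.9768)
member 3 (1-3): L=3.2811, (cx,cy)=(0.9814,0.1920)
member 4 (2-3): L=7.9944, (cx,cy)=(0.2054,0.9787)
member 5 (2-4): L=3.0170, (cx,cy)=(1.0000,0.0000)
member 6 (3-4): L=7.9439, (cx,cy)=(0.1731,-0.9849)
member 7 (3-5): L=2.7853, (cx,cy)=(0.9819,-0.1892)
member 8 (4-5): L=7.4227, (cx,cy)=(0.1832,0.9831)
member 9 (4-6): L=3.0760, (cx,cy)=(1.0000,0.0000)
member 10 (5-6): L=7.4961, (cx,cy)=(0.2289,-0.9734)
solve A·x = −loads:
  F[0-1] = -742.8319 N (compression)
  F[0-2] = -2561.3532 N (compression)
  F[1-2] = +687.4278 N (tension)
  F[1-3] = -297.5487 N (compression)
  F[2-3] = -686.0918 N (compression)
  F[2-4] = -2273.1497 N (compression)
  F[3-4] = -919.8065 N (compression)
  F[3-5] = -804.4630 N (compression)
  F[4-5] = +1819.7998 N (tension)
  F[4-6] = +456.5033 N (tension)
  F[5-6] = -1994.1577 N (compression)
  Rx@0 = +2706.0800 N
  Ry@0 = +728.5969 N
  Ry@6 = +1941.2031 N

-686.092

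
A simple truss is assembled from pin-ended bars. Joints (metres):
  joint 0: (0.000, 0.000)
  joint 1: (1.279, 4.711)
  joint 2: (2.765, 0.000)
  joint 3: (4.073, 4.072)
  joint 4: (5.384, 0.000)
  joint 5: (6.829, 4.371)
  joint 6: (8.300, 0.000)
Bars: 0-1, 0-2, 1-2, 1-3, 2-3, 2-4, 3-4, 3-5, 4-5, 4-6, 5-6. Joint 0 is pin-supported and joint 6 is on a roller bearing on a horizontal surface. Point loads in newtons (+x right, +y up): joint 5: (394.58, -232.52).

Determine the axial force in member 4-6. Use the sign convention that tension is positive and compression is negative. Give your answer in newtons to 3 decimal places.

N=7 nodes, M=11 members, R=3 reactions → 2N=14, M+R=14
member 0 (0-1): L=4.8815, (cx,cy)=(0.2620,0.9651)
member 1 (0-2): L=2.7650, (cx,cy)=(1.0000,0.0000)
member 2 (1-2): L=4.9398, (cx,cy)=(0.3008,-0.9537)
member 3 (1-3): L=2.8661, (cx,cy)=(0.9748,-0.2229)
member 4 (2-3): L=4.2769, (cx,cy)=(0.3058,0.9521)
member 5 (2-4): L=2.6190, (cx,cy)=(1.0000,0.0000)
member 6 (3-4): L=4.2778, (cx,cy)=(0.3065,-0.9519)
member 7 (3-5): L=2.7722, (cx,cy)=(0.9942,0.1079)
member 8 (4-5): L=4.6037, (cx,cy)=(0.3139,0.9495)
member 9 (4-6): L=2.9160, (cx,cy)=(1.0000,0.0000)
member 10 (5-6): L=4.6119, (cx,cy)=(0.3190,-0.9478)
solve A·x = −loads:
  F[0-1] = +172.6173 N (tension)
  F[0-2] = +349.3529 N (tension)
  F[1-2] = -199.9484 N (compression)
  F[1-3] = +108.0966 N (tension)
  F[2-3] = +200.2831 N (tension)
  F[2-4] = +227.9521 N (tension)
  F[3-4] = -150.7510 N (compression)
  F[3-5] = +214.0764 N (tension)
  F[4-5] = +151.1353 N (tension)
  F[4-6] = +134.3140 N (tension)
  F[5-6] = -421.1017 N (compression)
  Rx@0 = -394.5800 N
  Ry@0 = -166.5870 N
  Ry@6 = +399.1070 N

134.314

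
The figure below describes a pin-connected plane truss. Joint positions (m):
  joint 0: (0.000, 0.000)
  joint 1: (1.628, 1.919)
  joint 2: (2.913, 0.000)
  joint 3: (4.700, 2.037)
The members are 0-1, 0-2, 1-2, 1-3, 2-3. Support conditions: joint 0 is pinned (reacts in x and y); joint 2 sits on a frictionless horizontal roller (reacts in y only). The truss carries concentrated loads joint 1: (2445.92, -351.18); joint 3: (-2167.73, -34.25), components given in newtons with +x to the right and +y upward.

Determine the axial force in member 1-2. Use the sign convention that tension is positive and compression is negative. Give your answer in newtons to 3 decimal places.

N=4 nodes, M=5 members, R=3 reactions → 2N=8, M+R=8
member 0 (0-1): L=2.5165, (cx,cy)=(0.6469,0.7626)
member 1 (0-2): L=2.9130, (cx,cy)=(1.0000,0.0000)
member 2 (1-2): L=2.3095, (cx,cy)=(0.5564,-0.8309)
member 3 (1-3): L=3.0743, (cx,cy)=(0.9993,0.0384)
member 4 (2-3): L=2.7097, (cx,cy)=(0.6595,0.7517)
solve A·x = −loads:
  F[0-1] = -50.4235 N (compression)
  F[0-2] = +310.8100 N (tension)
  F[1-2] = -478.6334 N (compression)
  F[1-3] = -2213.8609 N (compression)
  F[2-3] = +67.4776 N (tension)
  Rx@0 = -278.1900 N
  Ry@0 = +38.4508 N
  Ry@2 = +346.9792 N

-478.633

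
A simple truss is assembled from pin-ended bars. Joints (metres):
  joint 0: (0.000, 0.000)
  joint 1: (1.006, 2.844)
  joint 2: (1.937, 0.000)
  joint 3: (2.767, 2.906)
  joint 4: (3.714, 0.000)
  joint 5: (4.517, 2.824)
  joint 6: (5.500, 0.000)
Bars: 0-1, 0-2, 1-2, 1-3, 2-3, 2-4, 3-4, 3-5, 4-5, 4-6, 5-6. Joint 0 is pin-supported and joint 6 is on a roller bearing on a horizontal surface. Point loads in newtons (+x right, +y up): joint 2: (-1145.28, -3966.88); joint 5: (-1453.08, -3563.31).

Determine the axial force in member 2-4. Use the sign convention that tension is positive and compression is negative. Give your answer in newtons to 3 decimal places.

N=7 nodes, M=11 members, R=3 reactions → 2N=14, M+R=14
member 0 (0-1): L=3.0167, (cx,cy)=(0.3335,0.9428)
member 1 (0-2): L=1.9370, (cx,cy)=(1.0000,0.0000)
member 2 (1-2): L=2.9925, (cx,cy)=(0.3111,-0.9504)
member 3 (1-3): L=1.7621, (cx,cy)=(0.9994,0.0352)
member 4 (2-3): L=3.0222, (cx,cy)=(0.2746,0.9615)
member 5 (2-4): L=1.7770, (cx,cy)=(1.0000,0.0000)
member 6 (3-4): L=3.0564, (cx,cy)=(0.3098,-0.9508)
member 7 (3-5): L=1.7519, (cx,cy)=(0.9989,-0.0468)
member 8 (4-5): L=2.9359, (cx,cy)=(0.2735,0.9619)
member 9 (4-6): L=1.7860, (cx,cy)=(1.0000,0.0000)
member 10 (5-6): L=2.9902, (cx,cy)=(0.3287,-0.9444)
solve A·x = −loads:
  F[0-1] = -4192.7728 N (compression)
  F[0-2] = -1200.1586 N (compression)
  F[1-2] = +4060.5755 N (tension)
  F[1-3] = -2663.1377 N (compression)
  F[2-3] = +112.1270 N (tension)
  F[2-4] = +1177.6148 N (tension)
  F[3-4] = +116.5850 N (tension)
  F[3-5] = -2669.7436 N (compression)
  F[4-5] = -115.2418 N (compression)
  F[4-6] = +1245.2570 N (tension)
  F[5-6] = -3787.9561 N (compression)
  Rx@0 = +2598.3600 N
  Ry@0 = +3952.7682 N
  Ry@6 = +3577.4218 N

1177.615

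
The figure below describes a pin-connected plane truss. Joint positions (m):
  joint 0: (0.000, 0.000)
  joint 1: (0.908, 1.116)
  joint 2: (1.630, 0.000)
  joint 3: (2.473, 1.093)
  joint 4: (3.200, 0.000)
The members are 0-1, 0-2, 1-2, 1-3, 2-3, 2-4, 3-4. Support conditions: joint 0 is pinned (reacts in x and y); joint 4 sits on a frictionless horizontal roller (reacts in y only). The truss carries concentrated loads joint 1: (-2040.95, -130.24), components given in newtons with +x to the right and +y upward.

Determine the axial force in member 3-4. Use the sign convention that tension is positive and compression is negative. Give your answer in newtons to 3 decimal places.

810.469

N=5 nodes, M=7 members, R=3 reactions → 2N=10, M+R=10
member 0 (0-1): L=1.4387, (cx,cy)=(0.6311,0.7757)
member 1 (0-2): L=1.6300, (cx,cy)=(1.0000,0.0000)
member 2 (1-2): L=1.3292, (cx,cy)=(0.5432,-0.8396)
member 3 (1-3): L=1.5652, (cx,cy)=(0.9999,-0.0147)
member 4 (2-3): L=1.3803, (cx,cy)=(0.6107,0.7918)
member 5 (2-4): L=1.5700, (cx,cy)=(1.0000,0.0000)
member 6 (3-4): L=1.3127, (cx,cy)=(0.5538,-0.8326)
solve A·x = −loads:
  F[0-1] = -1037.8723 N (compression)
  F[0-2] = -1385.9324 N (compression)
  F[1-2] = +786.9597 N (tension)
  F[1-3] = +958.5681 N (tension)
  F[2-3] = -834.4334 N (compression)
  F[2-4] = -448.8548 N (compression)
  F[3-4] = +810.4692 N (tension)
  Rx@0 = +2040.9500 N
  Ry@0 = +805.0657 N
  Ry@4 = -674.8257 N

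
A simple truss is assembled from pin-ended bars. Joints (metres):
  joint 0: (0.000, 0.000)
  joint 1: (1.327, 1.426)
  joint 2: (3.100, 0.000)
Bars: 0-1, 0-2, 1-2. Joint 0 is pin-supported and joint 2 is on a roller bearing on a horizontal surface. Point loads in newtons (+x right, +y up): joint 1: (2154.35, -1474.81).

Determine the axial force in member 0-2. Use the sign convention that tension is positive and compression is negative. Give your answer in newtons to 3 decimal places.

N=3 nodes, M=3 members, R=3 reactions → 2N=6, M+R=6
member 0 (0-1): L=1.9479, (cx,cy)=(0.6812,0.7321)
member 1 (0-2): L=3.1000, (cx,cy)=(1.0000,0.0000)
member 2 (1-2): L=2.2753, (cx,cy)=(0.7792,-0.6267)
solve A·x = −loads:
  F[0-1] = +201.4923 N (tension)
  F[0-2] = +2017.0857 N (tension)
  F[1-2] = -2588.5401 N (compression)
  Rx@0 = -2154.3500 N
  Ry@0 = -147.5048 N
  Ry@2 = +1622.3148 N

2017.086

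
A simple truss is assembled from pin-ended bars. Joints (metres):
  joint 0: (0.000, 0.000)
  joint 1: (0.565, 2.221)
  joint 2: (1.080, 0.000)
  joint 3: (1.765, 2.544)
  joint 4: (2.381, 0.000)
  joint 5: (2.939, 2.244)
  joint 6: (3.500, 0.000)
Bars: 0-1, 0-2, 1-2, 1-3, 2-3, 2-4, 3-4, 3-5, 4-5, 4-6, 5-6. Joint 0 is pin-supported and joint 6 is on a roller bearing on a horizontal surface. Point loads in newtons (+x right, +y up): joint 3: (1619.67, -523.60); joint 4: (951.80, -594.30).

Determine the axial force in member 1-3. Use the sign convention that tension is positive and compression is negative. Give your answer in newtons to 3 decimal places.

N=7 nodes, M=11 members, R=3 reactions → 2N=14, M+R=14
member 0 (0-1): L=2.2917, (cx,cy)=(0.2465,0.9691)
member 1 (0-2): L=1.0800, (cx,cy)=(1.0000,0.0000)
member 2 (1-2): L=2.2799, (cx,cy)=(0.2259,-0.9742)
member 3 (1-3): L=1.2427, (cx,cy)=(0.9656,0.2599)
member 4 (2-3): L=2.6346, (cx,cy)=(0.2600,0.9656)
member 5 (2-4): L=1.3010, (cx,cy)=(1.0000,0.0000)
member 6 (3-4): L=2.6175, (cx,cy)=(0.2353,-0.9719)
member 7 (3-5): L=1.2117, (cx,cy)=(0.9689,-0.2476)
member 8 (4-5): L=2.3123, (cx,cy)=(0.2413,0.9704)
member 9 (4-6): L=1.1190, (cx,cy)=(1.0000,0.0000)
member 10 (5-6): L=2.3131, (cx,cy)=(0.2425,-0.9701)
solve A·x = −loads:
  F[0-1] = +750.8839 N (tension)
  F[0-2] = +2386.3488 N (tension)
  F[1-2] = -654.9833 N (compression)
  F[1-3] = +344.9264 N (tension)
  F[2-3] = +660.7800 N (tension)
  F[2-4] = +2066.5950 N (tension)
  F[3-4] = -1059.9481 N (compression)
  F[3-5] = -893.1558 N (compression)
  F[4-5] = +1673.9482 N (tension)
  F[4-6] = +461.4016 N (tension)
  F[5-6] = -1902.4076 N (compression)
  Rx@0 = -2571.4700 N
  Ry@0 = -727.7065 N
  Ry@6 = +1845.6065 N

344.926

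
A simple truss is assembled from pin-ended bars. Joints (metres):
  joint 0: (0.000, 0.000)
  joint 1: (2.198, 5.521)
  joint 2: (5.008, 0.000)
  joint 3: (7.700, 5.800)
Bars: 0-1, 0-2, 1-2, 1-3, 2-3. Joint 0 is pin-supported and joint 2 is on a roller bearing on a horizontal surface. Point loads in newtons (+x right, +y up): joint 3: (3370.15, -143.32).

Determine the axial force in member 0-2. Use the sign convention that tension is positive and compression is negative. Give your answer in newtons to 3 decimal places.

1785.580

N=4 nodes, M=5 members, R=3 reactions → 2N=8, M+R=8
member 0 (0-1): L=5.9424, (cx,cy)=(0.3699,0.9291)
member 1 (0-2): L=5.0080, (cx,cy)=(1.0000,0.0000)
member 2 (1-2): L=6.1950, (cx,cy)=(0.4536,-0.8912)
member 3 (1-3): L=5.5091, (cx,cy)=(0.9987,0.0506)
member 4 (2-3): L=6.3943, (cx,cy)=(0.4210,0.9071)
solve A·x = −loads:
  F[0-1] = +4283.9946 N (tension)
  F[0-2] = +1785.5798 N (tension)
  F[1-2] = -4265.7812 N (compression)
  F[1-3] = +3524.0270 N (tension)
  F[2-3] = -354.7615 N (compression)
  Rx@0 = -3370.1500 N
  Ry@0 = -3980.1692 N
  Ry@2 = +4123.4892 N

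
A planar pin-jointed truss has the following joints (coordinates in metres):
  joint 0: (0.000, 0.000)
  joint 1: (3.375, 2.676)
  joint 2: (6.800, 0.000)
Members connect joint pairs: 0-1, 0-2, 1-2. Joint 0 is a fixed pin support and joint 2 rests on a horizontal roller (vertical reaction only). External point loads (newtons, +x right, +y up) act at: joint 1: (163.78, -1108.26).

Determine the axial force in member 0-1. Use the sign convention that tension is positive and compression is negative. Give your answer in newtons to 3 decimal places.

N=3 nodes, M=3 members, R=3 reactions → 2N=6, M+R=6
member 0 (0-1): L=4.3072, (cx,cy)=(0.7836,0.6213)
member 1 (0-2): L=6.8000, (cx,cy)=(1.0000,0.0000)
member 2 (1-2): L=4.3464, (cx,cy)=(0.7880,-0.6157)
solve A·x = −loads:
  F[0-1] = -794.7191 N (compression)
  F[0-2] = +786.5056 N (tension)
  F[1-2] = -998.1037 N (compression)
  Rx@0 = -163.7800 N
  Ry@0 = +493.7522 N
  Ry@2 = +614.5078 N

-794.719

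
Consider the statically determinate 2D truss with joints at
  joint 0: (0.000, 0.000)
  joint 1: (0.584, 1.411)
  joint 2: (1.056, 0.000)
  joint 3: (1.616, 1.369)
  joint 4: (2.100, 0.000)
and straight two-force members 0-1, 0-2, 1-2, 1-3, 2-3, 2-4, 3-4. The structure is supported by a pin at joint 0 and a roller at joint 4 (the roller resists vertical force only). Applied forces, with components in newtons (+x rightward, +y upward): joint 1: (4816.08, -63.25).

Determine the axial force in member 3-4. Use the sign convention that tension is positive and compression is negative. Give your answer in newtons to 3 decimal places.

-3450.885

N=5 nodes, M=7 members, R=3 reactions → 2N=10, M+R=10
member 0 (0-1): L=1.5271, (cx,cy)=(0.3824,0.9240)
member 1 (0-2): L=1.0560, (cx,cy)=(1.0000,0.0000)
member 2 (1-2): L=1.4879, (cx,cy)=(0.3172,-0.9483)
member 3 (1-3): L=1.0329, (cx,cy)=(0.9992,-0.0407)
member 4 (2-3): L=1.4791, (cx,cy)=(0.3786,0.9256)
member 5 (2-4): L=1.0440, (cx,cy)=(1.0000,0.0000)
member 6 (3-4): L=1.4520, (cx,cy)=(0.3333,-0.9428)
solve A·x = −loads:
  F[0-1] = +3452.7475 N (tension)
  F[0-2] = +3495.6495 N (tension)
  F[1-2] = -3326.0126 N (compression)
  F[1-3] = -2442.5397 N (compression)
  F[2-3] = +3407.9054 N (tension)
  F[2-4] = +1150.2642 N (tension)
  F[3-4] = -3450.8851 N (compression)
  Rx@0 = -4816.0800 N
  Ry@0 = -3190.2866 N
  Ry@4 = +3253.5366 N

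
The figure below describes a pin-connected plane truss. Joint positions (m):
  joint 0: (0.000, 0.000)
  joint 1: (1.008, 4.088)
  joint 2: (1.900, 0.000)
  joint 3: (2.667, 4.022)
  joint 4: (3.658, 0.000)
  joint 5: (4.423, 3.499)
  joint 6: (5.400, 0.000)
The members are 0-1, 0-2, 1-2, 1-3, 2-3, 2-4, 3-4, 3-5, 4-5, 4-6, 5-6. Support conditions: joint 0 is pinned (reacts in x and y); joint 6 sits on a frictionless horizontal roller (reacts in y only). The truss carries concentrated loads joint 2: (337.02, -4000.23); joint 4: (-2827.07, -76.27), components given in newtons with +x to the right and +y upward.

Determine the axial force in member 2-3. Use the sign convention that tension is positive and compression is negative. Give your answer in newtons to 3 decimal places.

N=7 nodes, M=11 members, R=3 reactions → 2N=14, M+R=14
member 0 (0-1): L=4.2104, (cx,cy)=(0.2394,0.9709)
member 1 (0-2): L=1.9000, (cx,cy)=(1.0000,0.0000)
member 2 (1-2): L=4.1842, (cx,cy)=(0.2132,-0.9770)
member 3 (1-3): L=1.6603, (cx,cy)=(0.9992,-0.0398)
member 4 (2-3): L=4.0945, (cx,cy)=(0.1873,0.9823)
member 5 (2-4): L=1.7580, (cx,cy)=(1.0000,0.0000)
member 6 (3-4): L=4.1423, (cx,cy)=(0.2392,-0.9710)
member 7 (3-5): L=1.8322, (cx,cy)=(0.9584,-0.2854)
member 8 (4-5): L=3.5817, (cx,cy)=(0.2136,0.9769)
member 9 (4-6): L=1.7420, (cx,cy)=(1.0000,0.0000)
member 10 (5-6): L=3.6328, (cx,cy)=(0.2689,-0.9632)
solve A·x = −loads:
  F[0-1] = -2695.7384 N (compression)
  F[0-2] = -1844.6771 N (compression)
  F[1-2] = +2728.8962 N (tension)
  F[1-3] = -1228.0997 N (compression)
  F[2-3] = +1358.1066 N (tension)
  F[2-4] = -1854.3488 N (compression)
  F[3-4] = -1215.0329 N (compression)
  F[3-5] = -711.6450 N (compression)
  F[4-5] = +1285.6879 N (tension)
  F[4-6] = +407.4289 N (tension)
  F[5-6] = -1514.9684 N (compression)
  Rx@0 = +2490.0500 N
  Ry@0 = +2617.3458 N
  Ry@6 = +1459.1542 N

1358.107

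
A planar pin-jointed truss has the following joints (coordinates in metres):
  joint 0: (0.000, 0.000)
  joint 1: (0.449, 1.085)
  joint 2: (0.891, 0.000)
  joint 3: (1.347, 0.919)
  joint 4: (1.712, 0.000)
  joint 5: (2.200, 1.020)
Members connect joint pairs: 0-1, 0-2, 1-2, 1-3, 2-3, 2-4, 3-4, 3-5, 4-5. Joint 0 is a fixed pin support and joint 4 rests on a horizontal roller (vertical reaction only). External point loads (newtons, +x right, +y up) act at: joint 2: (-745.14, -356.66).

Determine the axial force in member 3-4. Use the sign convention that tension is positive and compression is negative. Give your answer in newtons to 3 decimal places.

-199.726

N=6 nodes, M=9 members, R=3 reactions → 2N=12, M+R=12
member 0 (0-1): L=1.1742, (cx,cy)=(0.3824,0.9240)
member 1 (0-2): L=0.8910, (cx,cy)=(1.0000,0.0000)
member 2 (1-2): L=1.1716, (cx,cy)=(0.3773,-0.9261)
member 3 (1-3): L=0.9132, (cx,cy)=(0.9833,-0.1818)
member 4 (2-3): L=1.0259, (cx,cy)=(0.4445,0.8958)
member 5 (2-4): L=0.8210, (cx,cy)=(1.0000,0.0000)
member 6 (3-4): L=0.9888, (cx,cy)=(0.3691,-0.9294)
member 7 (3-5): L=0.8590, (cx,cy)=(0.9931,0.1176)
member 8 (4-5): L=1.1307, (cx,cy)=(0.4316,0.9021)
solve A·x = −loads:
  F[0-1] = -185.1053 N (compression)
  F[0-2] = -674.3600 N (compression)
  F[1-2] = +215.0052 N (tension)
  F[1-3] = -154.4684 N (compression)
  F[2-3] = +175.8709 N (tension)
  F[2-4] = +73.7235 N (tension)
  F[3-4] = -199.7261 N (compression)
  F[3-5] = -0.0000 N (compression)
  F[4-5] = +0.0000 N (tension)
  Rx@0 = +745.1400 N
  Ry@0 = +171.0385 N
  Ry@4 = +185.6215 N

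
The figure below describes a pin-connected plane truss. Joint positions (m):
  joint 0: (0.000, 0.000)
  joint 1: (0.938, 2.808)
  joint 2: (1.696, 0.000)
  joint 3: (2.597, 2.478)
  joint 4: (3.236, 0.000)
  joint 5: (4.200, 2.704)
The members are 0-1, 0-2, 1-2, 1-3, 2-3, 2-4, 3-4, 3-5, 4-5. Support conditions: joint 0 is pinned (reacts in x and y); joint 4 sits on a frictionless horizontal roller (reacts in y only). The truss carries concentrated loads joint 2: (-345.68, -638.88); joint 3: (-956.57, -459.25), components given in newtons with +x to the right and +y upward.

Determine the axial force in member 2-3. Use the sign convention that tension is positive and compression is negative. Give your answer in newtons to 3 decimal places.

N=6 nodes, M=9 members, R=3 reactions → 2N=12, M+R=12
member 0 (0-1): L=2.9605, (cx,cy)=(0.3168,0.9485)
member 1 (0-2): L=1.6960, (cx,cy)=(1.0000,0.0000)
member 2 (1-2): L=2.9085, (cx,cy)=(0.2606,-0.9654)
member 3 (1-3): L=1.6915, (cx,cy)=(0.9808,-0.1951)
member 4 (2-3): L=2.6367, (cx,cy)=(0.3417,0.9398)
member 5 (2-4): L=1.5400, (cx,cy)=(1.0000,0.0000)
member 6 (3-4): L=2.5591, (cx,cy)=(0.2497,-0.9683)
member 7 (3-5): L=1.6189, (cx,cy)=(0.9902,0.1396)
member 8 (4-5): L=2.8707, (cx,cy)=(0.3358,0.9419)
solve A·x = −loads:
  F[0-1] = -1188.4589 N (compression)
  F[0-2] = -925.7038 N (compression)
  F[1-2] = +1315.8134 N (tension)
  F[1-3] = -733.5619 N (compression)
  F[2-3] = -671.9086 N (compression)
  F[2-4] = -7.5040 N (compression)
  F[3-4] = +30.0520 N (tension)
  F[3-5] = -0.0000 N (compression)
  F[4-5] = +0.0000 N (tension)
  Rx@0 = +1302.2500 N
  Ry@0 = +1127.2300 N
  Ry@4 = -29.1000 N

-671.909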